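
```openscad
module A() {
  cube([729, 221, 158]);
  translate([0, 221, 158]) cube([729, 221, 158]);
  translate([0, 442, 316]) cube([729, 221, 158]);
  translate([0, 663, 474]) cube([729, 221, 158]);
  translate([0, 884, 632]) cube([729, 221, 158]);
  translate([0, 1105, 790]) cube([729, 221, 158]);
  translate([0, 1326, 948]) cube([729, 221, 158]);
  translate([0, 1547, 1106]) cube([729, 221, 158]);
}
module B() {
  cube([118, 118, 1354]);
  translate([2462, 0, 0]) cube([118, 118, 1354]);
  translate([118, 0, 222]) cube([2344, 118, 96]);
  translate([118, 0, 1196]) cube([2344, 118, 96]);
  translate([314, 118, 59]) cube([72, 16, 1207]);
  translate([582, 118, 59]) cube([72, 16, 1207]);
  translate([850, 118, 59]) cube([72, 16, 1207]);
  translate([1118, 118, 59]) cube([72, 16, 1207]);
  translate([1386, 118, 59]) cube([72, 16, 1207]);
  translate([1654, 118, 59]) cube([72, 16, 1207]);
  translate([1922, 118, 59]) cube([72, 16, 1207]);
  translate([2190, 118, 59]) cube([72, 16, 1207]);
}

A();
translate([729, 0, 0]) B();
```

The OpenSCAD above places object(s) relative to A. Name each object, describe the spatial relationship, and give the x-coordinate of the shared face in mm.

The staircase's +x face and the fence section's −x face are both at x = 729 mm.

A is a staircase. B is a fence section. The fence section is against the staircase's +x side, with their −y faces flush. The x-coordinate of the shared face is 729 mm.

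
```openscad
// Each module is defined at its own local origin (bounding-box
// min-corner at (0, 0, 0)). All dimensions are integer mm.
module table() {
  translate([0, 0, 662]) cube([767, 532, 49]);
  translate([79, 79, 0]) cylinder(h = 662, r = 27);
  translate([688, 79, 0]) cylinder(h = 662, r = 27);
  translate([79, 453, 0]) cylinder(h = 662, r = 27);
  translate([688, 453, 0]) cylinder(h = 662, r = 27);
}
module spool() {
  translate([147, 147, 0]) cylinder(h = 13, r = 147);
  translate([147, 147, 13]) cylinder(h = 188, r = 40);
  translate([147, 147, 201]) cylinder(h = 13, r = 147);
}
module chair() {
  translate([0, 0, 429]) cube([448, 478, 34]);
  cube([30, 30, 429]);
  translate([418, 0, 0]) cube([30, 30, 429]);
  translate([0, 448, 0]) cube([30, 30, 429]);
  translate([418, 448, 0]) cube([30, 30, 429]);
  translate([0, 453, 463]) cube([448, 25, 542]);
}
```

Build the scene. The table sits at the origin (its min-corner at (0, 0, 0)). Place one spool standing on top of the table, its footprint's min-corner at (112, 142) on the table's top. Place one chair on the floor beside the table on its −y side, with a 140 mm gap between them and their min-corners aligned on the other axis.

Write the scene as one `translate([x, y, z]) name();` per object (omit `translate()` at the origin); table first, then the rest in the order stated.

table();
translate([112, 142, 711]) spool();
translate([0, -618, 0]) chair();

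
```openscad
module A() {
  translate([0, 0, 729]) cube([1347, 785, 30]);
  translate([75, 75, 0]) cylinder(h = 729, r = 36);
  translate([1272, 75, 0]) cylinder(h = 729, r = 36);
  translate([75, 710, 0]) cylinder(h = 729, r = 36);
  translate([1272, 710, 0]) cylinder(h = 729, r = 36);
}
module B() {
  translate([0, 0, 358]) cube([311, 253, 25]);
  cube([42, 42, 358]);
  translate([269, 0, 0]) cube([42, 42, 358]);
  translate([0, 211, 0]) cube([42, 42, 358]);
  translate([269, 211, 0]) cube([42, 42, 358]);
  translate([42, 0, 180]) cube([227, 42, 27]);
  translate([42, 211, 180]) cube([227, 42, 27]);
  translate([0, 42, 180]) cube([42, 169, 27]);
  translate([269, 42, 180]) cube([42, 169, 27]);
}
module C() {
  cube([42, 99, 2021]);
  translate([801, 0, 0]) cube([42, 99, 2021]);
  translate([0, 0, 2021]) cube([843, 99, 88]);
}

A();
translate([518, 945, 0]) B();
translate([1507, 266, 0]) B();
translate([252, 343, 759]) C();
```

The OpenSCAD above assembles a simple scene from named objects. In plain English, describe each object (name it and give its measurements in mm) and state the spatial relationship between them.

A is a table with a 1347×785 mm rectangular top, 30 mm thick, top surface at z = 759 mm, supported by four round legs of 72 mm diameter, each leg's bounding box inset 39 mm from the nearest pair of top edges, running from the floor.

B is a simple wooden stool: a rectangular seat 311 mm (x) by 253 mm (y), 25 mm thick, top face at z = 383 mm, on four square legs, each 42×42 mm in cross-section. The legs rest on z = 0, each flush with a corner of the seat. Four stretchers, 42 mm wide and 27 mm tall, connect adjacent legs with their undersides at z = 180 mm, each running between the inner faces of the legs it joins and aligned with the legs' outer faces on the other axis.

C is a rectangular door frame: two vertical jambs of 42×99 mm section, 2021 mm tall, with a clear opening 759 mm wide between their inner faces. A header 88 mm tall and 99 mm deep lies on top of the jambs and spans the full outside width.

Two stools sit around the table at the +y, +x sides. The door frame is on top of the table, centred.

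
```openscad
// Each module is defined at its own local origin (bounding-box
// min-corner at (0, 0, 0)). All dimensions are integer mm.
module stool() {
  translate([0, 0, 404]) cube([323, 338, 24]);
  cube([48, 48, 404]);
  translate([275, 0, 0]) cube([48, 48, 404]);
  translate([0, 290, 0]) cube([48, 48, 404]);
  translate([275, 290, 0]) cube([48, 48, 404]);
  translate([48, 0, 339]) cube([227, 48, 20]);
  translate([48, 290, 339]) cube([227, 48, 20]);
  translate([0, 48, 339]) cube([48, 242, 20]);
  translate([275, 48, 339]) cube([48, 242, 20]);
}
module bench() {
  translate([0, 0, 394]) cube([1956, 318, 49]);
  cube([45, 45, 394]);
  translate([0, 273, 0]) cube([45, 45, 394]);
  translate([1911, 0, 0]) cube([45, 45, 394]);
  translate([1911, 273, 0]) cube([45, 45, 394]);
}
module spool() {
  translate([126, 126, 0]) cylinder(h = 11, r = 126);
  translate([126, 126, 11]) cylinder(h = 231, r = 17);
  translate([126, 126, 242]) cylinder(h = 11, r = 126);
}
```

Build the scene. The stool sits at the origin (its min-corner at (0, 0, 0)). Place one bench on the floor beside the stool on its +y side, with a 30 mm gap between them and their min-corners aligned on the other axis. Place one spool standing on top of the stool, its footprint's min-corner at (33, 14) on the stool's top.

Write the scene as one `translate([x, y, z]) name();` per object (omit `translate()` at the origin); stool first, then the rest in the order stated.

stool();
translate([0, 368, 0]) bench();
translate([33, 14, 428]) spool();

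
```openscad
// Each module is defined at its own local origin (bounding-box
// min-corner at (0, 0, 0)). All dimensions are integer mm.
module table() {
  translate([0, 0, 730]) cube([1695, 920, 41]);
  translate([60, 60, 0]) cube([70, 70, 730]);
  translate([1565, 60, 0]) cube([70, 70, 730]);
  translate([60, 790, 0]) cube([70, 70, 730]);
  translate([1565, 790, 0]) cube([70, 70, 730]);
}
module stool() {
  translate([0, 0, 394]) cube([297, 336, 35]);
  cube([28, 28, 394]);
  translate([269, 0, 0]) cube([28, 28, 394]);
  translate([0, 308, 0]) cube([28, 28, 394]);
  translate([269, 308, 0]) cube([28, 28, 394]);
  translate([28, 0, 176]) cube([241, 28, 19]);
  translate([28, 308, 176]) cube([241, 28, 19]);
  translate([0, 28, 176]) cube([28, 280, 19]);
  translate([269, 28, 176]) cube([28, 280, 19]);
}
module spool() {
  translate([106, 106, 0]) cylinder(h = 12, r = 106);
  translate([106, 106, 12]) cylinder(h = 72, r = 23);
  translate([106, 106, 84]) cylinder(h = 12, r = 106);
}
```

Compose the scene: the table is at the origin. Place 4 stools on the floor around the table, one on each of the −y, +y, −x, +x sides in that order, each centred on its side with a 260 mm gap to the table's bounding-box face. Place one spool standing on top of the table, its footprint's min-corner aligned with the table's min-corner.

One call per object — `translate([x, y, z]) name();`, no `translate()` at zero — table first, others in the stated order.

table();
translate([699, -596, 0]) stool();
translate([699, 1180, 0]) stool();
translate([-557, 292, 0]) stool();
translate([1955, 292, 0]) stool();
translate([0, 0, 771]) spool();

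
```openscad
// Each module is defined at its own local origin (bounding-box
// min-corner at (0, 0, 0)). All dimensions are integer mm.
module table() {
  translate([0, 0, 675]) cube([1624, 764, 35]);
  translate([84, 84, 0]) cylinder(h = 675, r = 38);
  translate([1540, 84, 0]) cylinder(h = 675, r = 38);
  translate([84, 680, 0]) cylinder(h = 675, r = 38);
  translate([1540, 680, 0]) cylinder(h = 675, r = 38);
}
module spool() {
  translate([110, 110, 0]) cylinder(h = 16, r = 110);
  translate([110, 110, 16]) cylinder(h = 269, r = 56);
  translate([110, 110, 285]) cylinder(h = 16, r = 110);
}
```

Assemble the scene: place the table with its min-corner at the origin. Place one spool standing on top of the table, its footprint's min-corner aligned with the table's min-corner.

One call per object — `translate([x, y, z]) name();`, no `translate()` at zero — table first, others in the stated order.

table();
translate([0, 0, 710]) spool();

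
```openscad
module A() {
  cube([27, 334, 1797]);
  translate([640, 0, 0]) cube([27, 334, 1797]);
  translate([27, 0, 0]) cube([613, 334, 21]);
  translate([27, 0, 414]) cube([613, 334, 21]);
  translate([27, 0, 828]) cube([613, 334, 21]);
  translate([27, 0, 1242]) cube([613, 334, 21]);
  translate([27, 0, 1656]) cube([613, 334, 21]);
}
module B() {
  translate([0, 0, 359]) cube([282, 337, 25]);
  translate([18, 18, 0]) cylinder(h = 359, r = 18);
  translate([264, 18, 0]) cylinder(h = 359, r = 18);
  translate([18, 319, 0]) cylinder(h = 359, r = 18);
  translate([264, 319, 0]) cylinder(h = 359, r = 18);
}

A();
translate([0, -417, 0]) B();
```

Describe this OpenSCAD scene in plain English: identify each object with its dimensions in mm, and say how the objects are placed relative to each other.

A is an open bookshelf. Two side panels, each 27 mm thick, 334 mm deep and 1797 mm tall, stand 667 mm apart (outside-to-outside). Between them sit 5 shelves, each 21 mm thick and 334 mm deep, spanning the full gap between the sides. The bottom shelf rests on the floor (its underside at z = 0) and the clear gap between one shelf's top and the next shelf's underside is 393 mm.

B is a simple wooden stool: a rectangular seat 282 mm (x) by 337 mm (y), 25 mm thick, top face at z = 384 mm, on four round legs, each 36 mm in diameter. The legs rest on z = 0, each leg's axis is inset half a diameter from the nearest pair of seat edges (so the leg's bounding box is flush with the corner).

The stool is on the floor beside the bookshelf on its −y side.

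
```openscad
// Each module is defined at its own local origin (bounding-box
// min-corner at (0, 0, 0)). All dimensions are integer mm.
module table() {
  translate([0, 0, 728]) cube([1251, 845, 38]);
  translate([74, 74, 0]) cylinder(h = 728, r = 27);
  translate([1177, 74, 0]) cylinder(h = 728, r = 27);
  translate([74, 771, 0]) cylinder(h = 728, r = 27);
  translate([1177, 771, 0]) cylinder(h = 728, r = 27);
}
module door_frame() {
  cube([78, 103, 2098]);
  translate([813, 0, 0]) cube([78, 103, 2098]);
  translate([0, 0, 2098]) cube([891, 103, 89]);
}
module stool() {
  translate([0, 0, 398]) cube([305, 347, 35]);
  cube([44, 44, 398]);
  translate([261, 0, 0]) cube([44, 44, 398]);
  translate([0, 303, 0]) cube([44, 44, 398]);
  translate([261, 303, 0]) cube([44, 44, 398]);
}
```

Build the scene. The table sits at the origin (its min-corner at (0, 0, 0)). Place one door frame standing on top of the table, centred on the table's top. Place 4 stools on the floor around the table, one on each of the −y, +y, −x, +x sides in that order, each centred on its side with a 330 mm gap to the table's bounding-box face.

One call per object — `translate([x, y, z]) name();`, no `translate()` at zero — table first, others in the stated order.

table();
translate([180, 371, 766]) door_frame();
translate([473, -677, 0]) stool();
translate([473, 1175, 0]) stool();
translate([-635, 249, 0]) stool();
translate([1581, 249, 0]) stool();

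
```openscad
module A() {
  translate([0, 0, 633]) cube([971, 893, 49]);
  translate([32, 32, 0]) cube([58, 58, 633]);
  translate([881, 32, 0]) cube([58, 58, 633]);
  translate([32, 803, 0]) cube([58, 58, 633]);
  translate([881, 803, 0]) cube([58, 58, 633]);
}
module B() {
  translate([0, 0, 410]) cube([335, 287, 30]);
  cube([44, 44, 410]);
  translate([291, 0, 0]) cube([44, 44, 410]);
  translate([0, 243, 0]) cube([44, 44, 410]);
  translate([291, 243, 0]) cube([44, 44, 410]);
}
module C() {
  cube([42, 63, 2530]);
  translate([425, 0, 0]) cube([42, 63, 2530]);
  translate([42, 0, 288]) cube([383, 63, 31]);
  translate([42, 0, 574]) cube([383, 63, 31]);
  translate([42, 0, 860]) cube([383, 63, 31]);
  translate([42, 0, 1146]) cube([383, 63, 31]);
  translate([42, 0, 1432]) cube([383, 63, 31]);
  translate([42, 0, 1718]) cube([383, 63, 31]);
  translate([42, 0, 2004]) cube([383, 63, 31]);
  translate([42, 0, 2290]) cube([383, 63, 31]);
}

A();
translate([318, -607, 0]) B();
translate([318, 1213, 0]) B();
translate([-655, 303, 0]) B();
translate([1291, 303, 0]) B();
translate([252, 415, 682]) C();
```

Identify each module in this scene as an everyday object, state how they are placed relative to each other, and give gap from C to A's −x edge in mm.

A is a table. B is a stool. C is a ladder. Four stools sit around the table at the −y, +y, −x, +x sides. The ladder is on top of the table, centred. The gap from the ladder to the table's −x edge is 252 mm.

The ladder's min-x is at 252; the table's min-x is 0; gap = 252 mm.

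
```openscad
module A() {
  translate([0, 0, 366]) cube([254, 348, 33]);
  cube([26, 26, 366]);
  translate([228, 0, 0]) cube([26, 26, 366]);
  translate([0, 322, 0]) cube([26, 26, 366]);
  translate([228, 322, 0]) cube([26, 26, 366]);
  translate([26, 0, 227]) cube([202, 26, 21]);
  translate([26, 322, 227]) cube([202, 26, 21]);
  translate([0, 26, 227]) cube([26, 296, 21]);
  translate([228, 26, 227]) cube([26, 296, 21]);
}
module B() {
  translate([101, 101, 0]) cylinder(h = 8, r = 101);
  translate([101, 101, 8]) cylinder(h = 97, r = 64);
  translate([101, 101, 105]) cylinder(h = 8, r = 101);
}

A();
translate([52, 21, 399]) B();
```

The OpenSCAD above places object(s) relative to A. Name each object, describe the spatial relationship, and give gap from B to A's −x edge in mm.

A is a stool. B is a spool. The spool is on top of the stool. The gap from the spool to the stool's −x edge is 52 mm.

The spool's min-x is at 52; the stool's min-x is 0; gap = 52 mm.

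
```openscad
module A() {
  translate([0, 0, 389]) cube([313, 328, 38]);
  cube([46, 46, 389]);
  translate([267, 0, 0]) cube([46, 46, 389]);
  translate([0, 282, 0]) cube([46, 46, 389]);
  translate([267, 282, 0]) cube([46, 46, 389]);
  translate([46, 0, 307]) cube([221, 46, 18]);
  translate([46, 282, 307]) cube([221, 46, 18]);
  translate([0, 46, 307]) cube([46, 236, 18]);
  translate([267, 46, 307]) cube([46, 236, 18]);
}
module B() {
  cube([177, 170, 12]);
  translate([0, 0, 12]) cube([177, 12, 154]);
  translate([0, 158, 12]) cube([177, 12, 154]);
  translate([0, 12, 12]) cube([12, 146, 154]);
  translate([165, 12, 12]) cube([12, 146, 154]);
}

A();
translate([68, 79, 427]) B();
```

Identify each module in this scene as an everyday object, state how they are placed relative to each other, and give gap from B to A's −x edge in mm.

A is a stool. B is an open box. The open box is on top of the stool, centred. The gap from the open box to the stool's −x edge is 68 mm.

The open box's min-x is at 68; the stool's min-x is 0; gap = 68 mm.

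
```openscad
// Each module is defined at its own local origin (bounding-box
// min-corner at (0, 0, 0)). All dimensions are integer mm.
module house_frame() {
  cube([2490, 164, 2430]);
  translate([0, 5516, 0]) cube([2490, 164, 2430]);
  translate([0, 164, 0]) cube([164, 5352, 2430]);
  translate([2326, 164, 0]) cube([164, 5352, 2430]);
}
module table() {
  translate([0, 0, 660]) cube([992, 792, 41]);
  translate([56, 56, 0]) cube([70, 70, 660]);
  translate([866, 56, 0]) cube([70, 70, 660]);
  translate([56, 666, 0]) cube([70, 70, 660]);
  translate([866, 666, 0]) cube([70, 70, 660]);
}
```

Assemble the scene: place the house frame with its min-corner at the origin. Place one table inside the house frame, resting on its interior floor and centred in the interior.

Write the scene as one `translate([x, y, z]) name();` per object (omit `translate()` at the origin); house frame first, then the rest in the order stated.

house_frame();
translate([749, 2444, 0]) table();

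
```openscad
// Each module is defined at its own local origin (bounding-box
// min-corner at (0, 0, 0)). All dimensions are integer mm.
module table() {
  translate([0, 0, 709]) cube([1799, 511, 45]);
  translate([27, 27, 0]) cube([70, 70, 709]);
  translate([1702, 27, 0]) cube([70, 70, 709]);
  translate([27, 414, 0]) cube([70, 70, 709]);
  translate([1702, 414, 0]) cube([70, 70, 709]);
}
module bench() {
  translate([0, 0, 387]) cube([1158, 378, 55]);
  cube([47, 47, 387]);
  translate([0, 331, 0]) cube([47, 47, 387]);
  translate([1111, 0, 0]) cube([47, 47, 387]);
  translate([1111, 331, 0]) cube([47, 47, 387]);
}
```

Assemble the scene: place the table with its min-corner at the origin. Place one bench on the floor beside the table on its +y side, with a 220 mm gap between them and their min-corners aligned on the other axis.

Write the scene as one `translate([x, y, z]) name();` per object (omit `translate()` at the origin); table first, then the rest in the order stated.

table();
translate([0, 731, 0]) bench();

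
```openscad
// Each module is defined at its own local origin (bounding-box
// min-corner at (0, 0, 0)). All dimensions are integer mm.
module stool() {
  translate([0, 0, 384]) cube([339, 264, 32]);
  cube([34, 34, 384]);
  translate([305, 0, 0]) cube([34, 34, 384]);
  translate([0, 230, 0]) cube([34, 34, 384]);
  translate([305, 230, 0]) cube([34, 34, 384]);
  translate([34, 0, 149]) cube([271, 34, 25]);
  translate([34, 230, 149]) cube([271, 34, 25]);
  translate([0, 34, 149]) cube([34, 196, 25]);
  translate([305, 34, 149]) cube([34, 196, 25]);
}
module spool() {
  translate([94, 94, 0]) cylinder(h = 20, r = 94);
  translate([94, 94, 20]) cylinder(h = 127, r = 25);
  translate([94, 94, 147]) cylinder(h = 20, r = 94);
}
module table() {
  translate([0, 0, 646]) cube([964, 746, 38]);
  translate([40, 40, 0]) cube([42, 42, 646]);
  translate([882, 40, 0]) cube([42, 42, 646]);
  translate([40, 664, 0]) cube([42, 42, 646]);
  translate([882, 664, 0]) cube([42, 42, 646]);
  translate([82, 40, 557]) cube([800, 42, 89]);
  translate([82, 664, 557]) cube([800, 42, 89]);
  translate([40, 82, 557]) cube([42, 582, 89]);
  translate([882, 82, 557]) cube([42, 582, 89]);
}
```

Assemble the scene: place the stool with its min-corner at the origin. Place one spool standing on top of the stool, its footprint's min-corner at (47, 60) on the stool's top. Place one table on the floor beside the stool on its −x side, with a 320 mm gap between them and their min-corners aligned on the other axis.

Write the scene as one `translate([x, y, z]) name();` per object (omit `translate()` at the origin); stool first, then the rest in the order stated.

stool();
translate([47, 60, 416]) spool();
translate([-1284, 0, 0]) table();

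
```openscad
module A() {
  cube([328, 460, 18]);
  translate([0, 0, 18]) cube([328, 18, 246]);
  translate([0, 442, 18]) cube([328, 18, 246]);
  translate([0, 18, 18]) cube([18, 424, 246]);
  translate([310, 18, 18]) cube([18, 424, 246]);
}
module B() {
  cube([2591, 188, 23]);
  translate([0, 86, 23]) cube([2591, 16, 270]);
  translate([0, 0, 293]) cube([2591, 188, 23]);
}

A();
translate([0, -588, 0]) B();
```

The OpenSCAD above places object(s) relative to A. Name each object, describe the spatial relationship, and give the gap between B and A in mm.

A is an open box. B is an I-beam. The I-beam is on the floor beside the open box on its −y side. The gap between the I-beam and the open box is 400 mm.

The I-beam's nearest face is 400 mm from the open box's −y face.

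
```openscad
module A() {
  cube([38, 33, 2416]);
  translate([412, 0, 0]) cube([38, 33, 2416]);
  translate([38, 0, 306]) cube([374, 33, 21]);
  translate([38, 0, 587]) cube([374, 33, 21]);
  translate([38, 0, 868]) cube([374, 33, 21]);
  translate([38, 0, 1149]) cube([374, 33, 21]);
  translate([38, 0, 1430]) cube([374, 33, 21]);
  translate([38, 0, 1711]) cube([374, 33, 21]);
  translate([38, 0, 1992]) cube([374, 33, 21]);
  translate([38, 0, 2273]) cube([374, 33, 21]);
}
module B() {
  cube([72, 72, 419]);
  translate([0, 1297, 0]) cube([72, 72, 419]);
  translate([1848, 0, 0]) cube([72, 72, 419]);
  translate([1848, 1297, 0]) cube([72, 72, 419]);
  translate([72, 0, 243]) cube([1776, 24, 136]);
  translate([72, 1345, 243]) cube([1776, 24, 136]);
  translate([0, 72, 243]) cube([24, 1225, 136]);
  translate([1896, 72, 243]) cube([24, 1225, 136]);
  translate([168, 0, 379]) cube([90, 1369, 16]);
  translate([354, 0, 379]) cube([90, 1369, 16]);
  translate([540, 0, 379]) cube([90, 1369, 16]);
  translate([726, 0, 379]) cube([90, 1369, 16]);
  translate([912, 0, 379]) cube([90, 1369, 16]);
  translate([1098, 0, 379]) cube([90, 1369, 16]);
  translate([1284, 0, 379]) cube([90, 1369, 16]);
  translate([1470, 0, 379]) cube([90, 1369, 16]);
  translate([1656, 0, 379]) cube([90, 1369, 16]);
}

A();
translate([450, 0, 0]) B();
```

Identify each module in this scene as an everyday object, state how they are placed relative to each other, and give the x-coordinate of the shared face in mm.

A is a ladder. B is a bed frame. The bed frame is against the ladder's +x side, with their −y faces flush. The x-coordinate of the shared face is 450 mm.

The ladder's +x face and the bed frame's −x face are both at x = 450 mm.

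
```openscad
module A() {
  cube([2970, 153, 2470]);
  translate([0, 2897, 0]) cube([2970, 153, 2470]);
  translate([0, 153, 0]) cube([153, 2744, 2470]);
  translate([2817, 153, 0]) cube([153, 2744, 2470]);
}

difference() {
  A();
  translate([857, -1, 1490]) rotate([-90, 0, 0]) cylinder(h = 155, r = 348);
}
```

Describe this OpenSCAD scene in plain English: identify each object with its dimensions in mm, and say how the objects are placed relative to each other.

A is the wall frame of a small rectangular building: four walls, each 2470 mm tall and 153 mm thick, enclosing a footprint 2970 mm (x) by 3050 mm (y) outside-to-outside, with no floor or roof. The front and back walls (the −y and +y sides) span the full width; the two side walls fit between them.

The house frame has a circular hole of radius 348 mm through its front wall, centred at (x = 857, z = 1490).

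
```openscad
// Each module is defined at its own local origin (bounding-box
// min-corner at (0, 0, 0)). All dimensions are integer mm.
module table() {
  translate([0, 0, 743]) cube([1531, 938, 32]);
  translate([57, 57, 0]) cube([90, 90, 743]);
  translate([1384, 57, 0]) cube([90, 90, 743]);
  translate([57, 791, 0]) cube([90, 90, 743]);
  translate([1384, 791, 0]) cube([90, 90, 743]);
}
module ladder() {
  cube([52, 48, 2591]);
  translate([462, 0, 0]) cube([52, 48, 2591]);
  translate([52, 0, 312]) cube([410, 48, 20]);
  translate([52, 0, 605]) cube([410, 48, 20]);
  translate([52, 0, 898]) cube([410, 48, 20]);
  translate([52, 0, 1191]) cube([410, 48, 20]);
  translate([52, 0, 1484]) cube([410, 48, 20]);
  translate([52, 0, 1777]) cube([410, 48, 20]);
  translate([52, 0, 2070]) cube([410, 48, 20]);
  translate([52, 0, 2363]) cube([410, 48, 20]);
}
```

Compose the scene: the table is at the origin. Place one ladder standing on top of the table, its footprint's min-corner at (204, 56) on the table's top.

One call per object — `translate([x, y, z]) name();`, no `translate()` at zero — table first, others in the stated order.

table();
translate([204, 56, 775]) ladder();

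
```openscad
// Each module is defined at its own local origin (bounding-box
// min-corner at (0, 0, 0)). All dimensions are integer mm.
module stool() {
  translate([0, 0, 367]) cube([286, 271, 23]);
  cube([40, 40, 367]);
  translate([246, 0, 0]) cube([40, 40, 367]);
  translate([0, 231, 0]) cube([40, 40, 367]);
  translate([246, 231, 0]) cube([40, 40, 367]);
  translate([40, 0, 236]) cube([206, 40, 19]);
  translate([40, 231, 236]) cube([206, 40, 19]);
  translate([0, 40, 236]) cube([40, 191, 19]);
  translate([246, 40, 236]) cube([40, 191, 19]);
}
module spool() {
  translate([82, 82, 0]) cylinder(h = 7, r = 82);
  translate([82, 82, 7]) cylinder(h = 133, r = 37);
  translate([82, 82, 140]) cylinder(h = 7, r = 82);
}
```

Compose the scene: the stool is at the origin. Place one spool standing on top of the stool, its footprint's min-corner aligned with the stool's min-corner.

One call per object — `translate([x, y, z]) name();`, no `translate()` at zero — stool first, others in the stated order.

stool();
translate([0, 0, 390]) spool();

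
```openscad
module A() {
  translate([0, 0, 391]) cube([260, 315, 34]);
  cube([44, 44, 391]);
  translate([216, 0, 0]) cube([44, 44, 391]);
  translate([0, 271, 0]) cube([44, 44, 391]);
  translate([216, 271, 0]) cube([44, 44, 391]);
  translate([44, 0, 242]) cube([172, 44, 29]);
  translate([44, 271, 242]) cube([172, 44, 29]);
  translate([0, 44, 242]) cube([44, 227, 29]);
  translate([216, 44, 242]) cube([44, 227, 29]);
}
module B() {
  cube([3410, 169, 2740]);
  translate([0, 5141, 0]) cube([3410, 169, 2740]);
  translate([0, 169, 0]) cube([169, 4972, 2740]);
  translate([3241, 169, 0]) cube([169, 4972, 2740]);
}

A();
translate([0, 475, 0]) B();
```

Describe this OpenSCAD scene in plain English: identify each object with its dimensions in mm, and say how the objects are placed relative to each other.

A is a four-legged stool. The seat is a 260×315×34 mm slab whose top surface is at z = 425 mm; four square legs, each 44×44 mm in cross-section, run from the floor (z = 0) to the underside of the seat, each flush with a corner of the seat. Four stretchers, 44 mm wide and 29 mm tall, connect adjacent legs with their undersides at z = 242 mm, each running between the inner faces of the legs it joins and aligned with the legs' outer faces on the other axis.

B is the wall frame of a small rectangular building: four walls, each 2740 mm tall and 169 mm thick, enclosing a footprint 3410 mm (x) by 5310 mm (y) outside-to-outside, with no floor or roof. The front and back walls (the −y and +y sides) span the full width; the two side walls fit between them.

The house frame is on the floor beside the stool on its +y side.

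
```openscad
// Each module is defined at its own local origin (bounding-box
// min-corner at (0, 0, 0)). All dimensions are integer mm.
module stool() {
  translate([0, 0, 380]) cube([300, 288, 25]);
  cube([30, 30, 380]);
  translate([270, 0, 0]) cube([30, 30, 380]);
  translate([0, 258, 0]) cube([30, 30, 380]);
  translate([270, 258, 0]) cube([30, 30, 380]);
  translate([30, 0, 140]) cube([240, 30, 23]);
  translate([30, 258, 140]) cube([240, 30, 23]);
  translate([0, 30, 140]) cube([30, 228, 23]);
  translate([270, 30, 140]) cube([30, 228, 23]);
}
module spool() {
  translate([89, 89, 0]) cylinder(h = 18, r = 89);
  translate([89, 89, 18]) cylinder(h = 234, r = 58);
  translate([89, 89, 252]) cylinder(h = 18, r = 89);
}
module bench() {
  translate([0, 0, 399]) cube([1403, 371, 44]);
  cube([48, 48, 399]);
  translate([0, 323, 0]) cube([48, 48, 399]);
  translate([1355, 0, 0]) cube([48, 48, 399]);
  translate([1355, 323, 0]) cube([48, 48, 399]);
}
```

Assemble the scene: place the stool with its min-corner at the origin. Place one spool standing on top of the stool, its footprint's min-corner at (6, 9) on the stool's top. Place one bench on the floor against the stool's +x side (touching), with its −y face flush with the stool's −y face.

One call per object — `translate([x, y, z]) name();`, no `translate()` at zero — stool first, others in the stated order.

stool();
translate([6, 9, 405]) spool();
translate([300, 0, 0]) bench();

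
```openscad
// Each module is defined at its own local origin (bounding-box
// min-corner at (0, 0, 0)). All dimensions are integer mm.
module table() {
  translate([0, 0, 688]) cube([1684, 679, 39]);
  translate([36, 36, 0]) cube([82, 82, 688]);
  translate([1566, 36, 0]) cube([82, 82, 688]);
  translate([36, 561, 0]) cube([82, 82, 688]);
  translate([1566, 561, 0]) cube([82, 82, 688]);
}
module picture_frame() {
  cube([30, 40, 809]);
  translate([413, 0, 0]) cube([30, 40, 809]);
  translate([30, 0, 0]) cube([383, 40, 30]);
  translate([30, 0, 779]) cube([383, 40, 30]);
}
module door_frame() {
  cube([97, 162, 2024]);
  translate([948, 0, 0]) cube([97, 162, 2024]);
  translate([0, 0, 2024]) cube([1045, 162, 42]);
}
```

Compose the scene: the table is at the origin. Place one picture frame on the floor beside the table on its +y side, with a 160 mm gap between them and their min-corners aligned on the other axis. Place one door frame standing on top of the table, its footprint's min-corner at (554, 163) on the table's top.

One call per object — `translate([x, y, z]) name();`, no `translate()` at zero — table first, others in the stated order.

table();
translate([0, 839, 0]) picture_frame();
translate([554, 163, 727]) door_frame();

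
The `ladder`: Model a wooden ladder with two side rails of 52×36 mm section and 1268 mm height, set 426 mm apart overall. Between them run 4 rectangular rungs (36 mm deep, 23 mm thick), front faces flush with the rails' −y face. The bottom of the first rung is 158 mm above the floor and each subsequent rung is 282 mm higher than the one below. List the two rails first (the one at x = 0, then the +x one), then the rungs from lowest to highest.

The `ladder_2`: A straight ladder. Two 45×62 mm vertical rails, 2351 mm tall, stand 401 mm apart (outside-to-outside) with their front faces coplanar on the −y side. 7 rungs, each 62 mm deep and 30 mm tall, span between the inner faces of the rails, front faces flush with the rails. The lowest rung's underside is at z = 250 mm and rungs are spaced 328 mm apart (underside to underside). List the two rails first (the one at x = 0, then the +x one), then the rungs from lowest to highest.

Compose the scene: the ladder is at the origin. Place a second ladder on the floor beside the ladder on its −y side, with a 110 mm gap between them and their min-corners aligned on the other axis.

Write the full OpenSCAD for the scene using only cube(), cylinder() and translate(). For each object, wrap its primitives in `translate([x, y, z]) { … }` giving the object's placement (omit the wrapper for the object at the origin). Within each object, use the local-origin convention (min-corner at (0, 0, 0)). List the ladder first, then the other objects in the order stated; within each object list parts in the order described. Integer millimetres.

cube([52, 36, 1268]);
translate([374, 0, 0]) cube([52, 36, 1268]);
translate([52, 0, 158]) cube([322, 36, 23]);
translate([52, 0, 440]) cube([322, 36, 23]);
translate([52, 0, 722]) cube([322, 36, 23]);
translate([52, 0, 1004]) cube([322, 36, 23]);
translate([0, -172, 0]) {
  cube([45, 62, 2351]);
  translate([356, 0, 0]) cube([45, 62, 2351]);
  translate([45, 0, 250]) cube([311, 62, 30]);
  translate([45, 0, 578]) cube([311, 62, 30]);
  translate([45, 0, 906]) cube([311, 62, 30]);
  translate([45, 0, 1234]) cube([311, 62, 30]);
  translate([45, 0, 1562]) cube([311, 62, 30]);
  translate([45, 0, 1890]) cube([311, 62, 30]);
  translate([45, 0, 2218]) cube([311, 62, 30]);
}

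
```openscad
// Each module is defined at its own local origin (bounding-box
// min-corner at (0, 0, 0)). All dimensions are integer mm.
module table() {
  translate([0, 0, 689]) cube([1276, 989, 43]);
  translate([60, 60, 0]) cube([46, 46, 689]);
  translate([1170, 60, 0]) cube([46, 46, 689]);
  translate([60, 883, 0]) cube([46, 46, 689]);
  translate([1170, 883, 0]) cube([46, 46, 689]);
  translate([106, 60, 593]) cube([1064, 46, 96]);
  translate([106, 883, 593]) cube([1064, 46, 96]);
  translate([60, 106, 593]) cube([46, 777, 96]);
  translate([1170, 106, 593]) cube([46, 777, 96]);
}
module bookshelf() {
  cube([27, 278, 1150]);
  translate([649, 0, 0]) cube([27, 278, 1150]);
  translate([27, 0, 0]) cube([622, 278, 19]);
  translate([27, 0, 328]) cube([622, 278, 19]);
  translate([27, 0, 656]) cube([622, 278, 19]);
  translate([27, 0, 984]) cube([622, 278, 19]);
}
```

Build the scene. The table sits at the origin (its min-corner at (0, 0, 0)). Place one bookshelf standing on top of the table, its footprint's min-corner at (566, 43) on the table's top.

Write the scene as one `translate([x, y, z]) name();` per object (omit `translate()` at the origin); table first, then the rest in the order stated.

table();
translate([566, 43, 732]) bookshelf();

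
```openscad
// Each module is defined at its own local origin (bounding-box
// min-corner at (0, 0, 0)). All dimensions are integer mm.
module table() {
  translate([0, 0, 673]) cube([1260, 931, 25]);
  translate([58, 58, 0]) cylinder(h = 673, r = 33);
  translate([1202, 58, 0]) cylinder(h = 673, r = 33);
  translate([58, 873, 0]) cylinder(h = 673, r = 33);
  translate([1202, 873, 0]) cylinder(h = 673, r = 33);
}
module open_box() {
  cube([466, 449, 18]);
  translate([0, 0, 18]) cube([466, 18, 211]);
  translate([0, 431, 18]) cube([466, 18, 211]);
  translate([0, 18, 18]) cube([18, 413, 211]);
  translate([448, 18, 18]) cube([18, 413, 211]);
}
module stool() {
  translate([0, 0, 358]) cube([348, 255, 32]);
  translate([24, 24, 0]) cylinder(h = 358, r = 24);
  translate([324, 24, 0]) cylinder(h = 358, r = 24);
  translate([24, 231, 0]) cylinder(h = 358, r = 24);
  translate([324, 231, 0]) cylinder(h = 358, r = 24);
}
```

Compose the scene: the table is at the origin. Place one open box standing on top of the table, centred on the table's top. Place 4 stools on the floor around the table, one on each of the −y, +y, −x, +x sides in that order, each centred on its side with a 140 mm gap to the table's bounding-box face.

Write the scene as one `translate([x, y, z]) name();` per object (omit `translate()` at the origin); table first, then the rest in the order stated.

table();
translate([397, 241, 698]) open_box();
translate([456, -395, 0]) stool();
translate([456, 1071, 0]) stool();
translate([-488, 338, 0]) stool();
translate([1400, 338, 0]) stool();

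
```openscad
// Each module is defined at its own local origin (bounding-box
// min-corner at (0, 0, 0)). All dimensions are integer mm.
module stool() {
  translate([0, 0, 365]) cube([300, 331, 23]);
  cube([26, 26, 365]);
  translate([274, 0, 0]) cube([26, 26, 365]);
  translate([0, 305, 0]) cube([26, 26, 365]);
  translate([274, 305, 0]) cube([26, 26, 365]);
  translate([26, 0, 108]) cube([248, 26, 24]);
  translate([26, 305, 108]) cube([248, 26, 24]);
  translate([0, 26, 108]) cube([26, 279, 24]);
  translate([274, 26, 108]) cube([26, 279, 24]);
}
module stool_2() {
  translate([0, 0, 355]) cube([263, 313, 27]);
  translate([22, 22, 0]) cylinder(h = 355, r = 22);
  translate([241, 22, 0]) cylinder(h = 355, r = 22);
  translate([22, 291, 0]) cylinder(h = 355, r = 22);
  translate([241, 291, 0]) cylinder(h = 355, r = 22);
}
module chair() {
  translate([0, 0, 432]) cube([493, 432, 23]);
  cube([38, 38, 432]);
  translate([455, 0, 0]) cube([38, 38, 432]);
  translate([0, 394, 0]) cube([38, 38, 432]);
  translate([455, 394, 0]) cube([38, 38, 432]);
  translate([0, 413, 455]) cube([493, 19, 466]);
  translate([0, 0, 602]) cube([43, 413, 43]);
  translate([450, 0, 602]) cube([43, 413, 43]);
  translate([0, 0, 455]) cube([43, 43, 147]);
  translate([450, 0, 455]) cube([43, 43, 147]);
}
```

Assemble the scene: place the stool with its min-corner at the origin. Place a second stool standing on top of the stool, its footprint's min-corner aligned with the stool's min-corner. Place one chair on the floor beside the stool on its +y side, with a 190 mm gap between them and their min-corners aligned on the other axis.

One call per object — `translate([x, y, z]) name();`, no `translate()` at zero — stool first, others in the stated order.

stool();
translate([0, 0, 388]) stool_2();
translate([0, 521, 0]) chair();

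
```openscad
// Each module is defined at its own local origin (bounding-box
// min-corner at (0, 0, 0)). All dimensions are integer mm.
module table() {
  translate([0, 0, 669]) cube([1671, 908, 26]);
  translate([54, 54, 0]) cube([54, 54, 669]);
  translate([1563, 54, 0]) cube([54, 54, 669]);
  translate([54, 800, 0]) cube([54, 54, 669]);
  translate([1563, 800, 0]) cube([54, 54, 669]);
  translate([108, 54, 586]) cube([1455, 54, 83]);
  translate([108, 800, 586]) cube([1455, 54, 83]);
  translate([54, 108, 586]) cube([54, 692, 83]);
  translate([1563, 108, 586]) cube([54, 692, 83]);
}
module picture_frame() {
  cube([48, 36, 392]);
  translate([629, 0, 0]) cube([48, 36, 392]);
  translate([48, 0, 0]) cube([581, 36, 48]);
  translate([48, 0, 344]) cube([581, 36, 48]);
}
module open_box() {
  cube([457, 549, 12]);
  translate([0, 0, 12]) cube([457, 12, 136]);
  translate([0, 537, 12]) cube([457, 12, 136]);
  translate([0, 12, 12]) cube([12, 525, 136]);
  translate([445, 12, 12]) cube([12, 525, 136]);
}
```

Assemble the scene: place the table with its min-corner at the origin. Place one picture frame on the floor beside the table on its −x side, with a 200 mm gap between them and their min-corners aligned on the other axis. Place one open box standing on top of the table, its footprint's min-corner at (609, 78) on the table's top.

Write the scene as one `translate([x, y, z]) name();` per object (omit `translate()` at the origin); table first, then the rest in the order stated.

table();
translate([-877, 0, 0]) picture_frame();
translate([609, 78, 695]) open_box();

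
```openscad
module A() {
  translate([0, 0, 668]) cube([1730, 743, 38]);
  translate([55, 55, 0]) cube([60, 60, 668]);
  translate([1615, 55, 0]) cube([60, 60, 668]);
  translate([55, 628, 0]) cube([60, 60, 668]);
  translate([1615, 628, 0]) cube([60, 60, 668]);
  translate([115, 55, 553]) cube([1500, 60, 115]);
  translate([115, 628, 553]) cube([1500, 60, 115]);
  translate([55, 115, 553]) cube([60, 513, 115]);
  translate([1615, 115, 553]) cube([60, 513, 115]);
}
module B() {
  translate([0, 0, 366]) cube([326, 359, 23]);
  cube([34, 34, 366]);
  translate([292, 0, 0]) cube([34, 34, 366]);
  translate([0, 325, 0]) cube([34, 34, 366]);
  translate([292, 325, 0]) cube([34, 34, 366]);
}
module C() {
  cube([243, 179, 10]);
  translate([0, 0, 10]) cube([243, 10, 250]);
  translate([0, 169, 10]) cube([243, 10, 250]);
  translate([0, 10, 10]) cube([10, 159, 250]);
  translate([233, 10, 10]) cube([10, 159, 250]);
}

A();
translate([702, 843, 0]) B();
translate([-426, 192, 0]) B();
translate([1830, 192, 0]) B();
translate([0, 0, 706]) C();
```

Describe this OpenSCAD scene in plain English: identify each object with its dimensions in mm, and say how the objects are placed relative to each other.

A is a rectangular dining table. The top is 1730×743×38 mm with its upper surface at z = 706 mm. It stands on four 60×60 mm square legs, each inset 55 mm from the nearest pair of top edges, running from the floor to the underside of the top. Four apron rails, 60 mm thick and 115 mm tall, run between adjacent legs with their top edges flush with the underside of the top and their outer faces flush with the legs' outer faces.

B is a simple wooden stool: a rectangular seat 326 mm (x) by 359 mm (y), 23 mm thick, top face at z = 389 mm, on four square legs, each 34×34 mm in cross-section. The legs rest on z = 0, each flush with a corner of the seat.

C is an open-topped rectangular box: outside dimensions 243×179×260 mm, with a uniform wall and base thickness of 10 mm. The base is a full 243×179 slab on the floor; four walls sit on top of the base. The front and back walls (the −y and +y sides) span the full width; the two side walls fit between them.

Three stools sit around the table at the +y, −x, +x sides. The open box is on top of the table.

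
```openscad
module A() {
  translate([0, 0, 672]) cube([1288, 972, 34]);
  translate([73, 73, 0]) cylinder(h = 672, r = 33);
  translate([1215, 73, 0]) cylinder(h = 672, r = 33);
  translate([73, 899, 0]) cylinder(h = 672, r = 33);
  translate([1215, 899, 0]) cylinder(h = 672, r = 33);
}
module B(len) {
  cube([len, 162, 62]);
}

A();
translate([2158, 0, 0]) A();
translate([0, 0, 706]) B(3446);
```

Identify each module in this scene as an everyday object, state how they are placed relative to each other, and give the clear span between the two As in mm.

Second table starts at x = 2158; first ends at x = 1288; clear span = 2158 − 1288 = 870 mm.

A is a table. B is a beam. A beam spans the tops of two tables. The clear span between the two tables is 870 mm.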